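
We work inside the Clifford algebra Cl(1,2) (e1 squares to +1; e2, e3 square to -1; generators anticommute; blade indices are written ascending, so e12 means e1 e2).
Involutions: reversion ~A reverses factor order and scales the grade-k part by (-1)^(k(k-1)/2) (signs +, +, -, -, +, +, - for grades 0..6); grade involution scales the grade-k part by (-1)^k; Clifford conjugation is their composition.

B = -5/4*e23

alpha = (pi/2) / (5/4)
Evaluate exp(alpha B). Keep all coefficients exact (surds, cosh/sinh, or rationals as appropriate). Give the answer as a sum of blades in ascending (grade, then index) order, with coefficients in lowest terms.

B^2 = (-5/4)^2*(e23)^2 = 25/16*(-1) = -25/16 (a basis 2-blade squares to minus the product of its generators' squares).
B^2 = -25/16 — circular case — the even/odd split gives cos and sin: l = 5/4, alpha*l = pi/2, so exp(alpha B) = cos(pi/2) + (sin(pi/2)/(5/4))*B = 0 + (4/5)*B.
Answer: -e23


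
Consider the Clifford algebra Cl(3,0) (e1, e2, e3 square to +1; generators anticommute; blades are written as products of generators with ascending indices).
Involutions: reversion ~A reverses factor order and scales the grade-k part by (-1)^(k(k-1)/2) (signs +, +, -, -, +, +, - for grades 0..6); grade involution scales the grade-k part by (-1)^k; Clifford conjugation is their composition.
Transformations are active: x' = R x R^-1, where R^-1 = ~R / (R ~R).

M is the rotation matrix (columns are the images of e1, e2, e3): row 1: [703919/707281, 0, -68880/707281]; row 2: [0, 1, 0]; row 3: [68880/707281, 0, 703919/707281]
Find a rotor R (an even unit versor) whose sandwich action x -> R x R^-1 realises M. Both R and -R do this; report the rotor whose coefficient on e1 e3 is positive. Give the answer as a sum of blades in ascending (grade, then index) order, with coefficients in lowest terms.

Method: write R = a + b12*e1 e2 + b13*e1 e3 + b23*e2 e3 with a^2 + b12^2 + b13^2 + b23^2 = 1 (so R^-1 = ~R). Expanding the columns R e_j ~R gives tr M = 4a^2 - 1 and, from the antisymmetric part, M21 - M12 = -4a*b12, M13 - M31 = 4a*b13, M32 - M23 = -4a*b23.
Here tr M = 2115119/707281, so a^2 = (1 + tr M)/4 = 705600/707281 and a = ±840/841. Taking a = 840/841: M21 - M12 = 0, M13 - M31 = -137760/707281, M32 - M23 = 0, giving b12 = 0, b13 = -41/841, b23 = 0, i.e. R = 840/841 - 41/841*e1 e3.
Its e1 e3 coefficient is negative, so report the other preimage -R.
Answer: -840/841 + 41/841*e1 e3. Key observation: the double cover Spin(3) -> SO(3) sends R and -R to the same matrix (trace 2115119/707281 here), so the stated sign of the e1 e3 coefficient is what selects one sheet.


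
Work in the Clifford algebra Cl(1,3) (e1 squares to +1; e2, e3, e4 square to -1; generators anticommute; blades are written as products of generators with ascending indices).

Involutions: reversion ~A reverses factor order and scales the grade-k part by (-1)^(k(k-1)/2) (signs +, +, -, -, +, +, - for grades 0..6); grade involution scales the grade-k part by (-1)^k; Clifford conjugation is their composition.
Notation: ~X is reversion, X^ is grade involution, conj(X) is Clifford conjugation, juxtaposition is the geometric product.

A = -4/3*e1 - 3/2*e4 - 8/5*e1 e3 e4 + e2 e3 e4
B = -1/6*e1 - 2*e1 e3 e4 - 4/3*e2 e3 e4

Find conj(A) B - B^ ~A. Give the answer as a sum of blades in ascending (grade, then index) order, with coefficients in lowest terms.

first term: -214/45 - 62/15*e1 e2 + 3*e1 e3 + 1/4*e1 e4 + 2*e2 e3 - 12/5*e3 e4 - 29/18*e1 e2 e3 e4
second term: -214/45 + 62/15*e1 e2 + 3*e1 e3 - 1/4*e1 e4 + 2*e2 e3 - 12/5*e3 e4 + 29/18*e1 e2 e3 e4
Answer: -124/15*e1 e2 + 1/2*e1 e4 - 29/9*e1 e2 e3 e4


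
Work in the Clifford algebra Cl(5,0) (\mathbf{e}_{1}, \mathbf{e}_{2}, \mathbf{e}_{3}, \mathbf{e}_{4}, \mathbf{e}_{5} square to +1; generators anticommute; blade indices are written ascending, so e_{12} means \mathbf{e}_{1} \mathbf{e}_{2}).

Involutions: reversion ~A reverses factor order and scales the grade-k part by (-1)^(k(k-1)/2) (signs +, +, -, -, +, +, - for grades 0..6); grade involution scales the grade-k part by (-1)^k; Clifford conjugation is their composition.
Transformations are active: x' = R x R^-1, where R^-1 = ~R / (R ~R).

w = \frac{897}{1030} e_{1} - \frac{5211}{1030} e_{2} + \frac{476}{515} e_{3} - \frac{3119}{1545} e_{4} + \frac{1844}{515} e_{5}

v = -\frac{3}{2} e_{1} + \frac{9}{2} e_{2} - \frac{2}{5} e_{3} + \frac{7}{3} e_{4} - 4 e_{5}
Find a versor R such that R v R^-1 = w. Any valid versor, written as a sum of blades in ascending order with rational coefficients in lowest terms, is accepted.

Key observation: q(v) = q(w) = \frac{19847}{450} (sandwiches preserve the norm), so R = v + w = -\frac{324}{515} e_{1} - \frac{288}{515} e_{2} + \frac{54}{103} e_{3} + \frac{162}{515} e_{4} - \frac{216}{515} e_{5} works whenever it is invertible — the component of v along it is kept and (v - w)/2 reverses, sending v to w.
Answer: -\frac{324}{515} e_{1} - \frac{288}{515} e_{2} + \frac{54}{103} e_{3} + \frac{162}{515} e_{4} - \frac{216}{515} e_{5}


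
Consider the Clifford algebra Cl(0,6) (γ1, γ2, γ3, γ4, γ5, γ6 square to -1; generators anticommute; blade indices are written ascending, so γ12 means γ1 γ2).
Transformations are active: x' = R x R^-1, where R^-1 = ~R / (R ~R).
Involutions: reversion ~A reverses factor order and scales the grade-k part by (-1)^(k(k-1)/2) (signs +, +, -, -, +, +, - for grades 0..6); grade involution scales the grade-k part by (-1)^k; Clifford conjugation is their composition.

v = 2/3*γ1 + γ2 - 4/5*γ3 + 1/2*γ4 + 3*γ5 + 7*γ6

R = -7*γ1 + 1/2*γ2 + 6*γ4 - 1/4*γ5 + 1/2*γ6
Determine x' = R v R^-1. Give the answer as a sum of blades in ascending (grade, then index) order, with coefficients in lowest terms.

~R = -7*γ1 + 1/2*γ2 + 6*γ4 - 1/4*γ5 + 1/2*γ6, and R ~R = -1369/16, so R^-1 = ~R / (-1369/16).
R v = -19/12 - 22/3*γ12 + 28/5*γ13 - 15/2*γ14 - 125/6*γ15 - 148/3*γ16 - 2/5*γ23 - 23/4*γ24 + 7/4*γ25 + 3*γ26 + 24/5*γ34 - 1/5*γ35 + 2/5*γ36 + 145/8*γ45 + 167/4*γ46 - 13/4*γ56
Answer: -3802/4107*γ1 - 4031/4107*γ2 + 4/5*γ3 - 761/2738*γ4 - 12359/4107*γ5 - 28673/4107*γ6


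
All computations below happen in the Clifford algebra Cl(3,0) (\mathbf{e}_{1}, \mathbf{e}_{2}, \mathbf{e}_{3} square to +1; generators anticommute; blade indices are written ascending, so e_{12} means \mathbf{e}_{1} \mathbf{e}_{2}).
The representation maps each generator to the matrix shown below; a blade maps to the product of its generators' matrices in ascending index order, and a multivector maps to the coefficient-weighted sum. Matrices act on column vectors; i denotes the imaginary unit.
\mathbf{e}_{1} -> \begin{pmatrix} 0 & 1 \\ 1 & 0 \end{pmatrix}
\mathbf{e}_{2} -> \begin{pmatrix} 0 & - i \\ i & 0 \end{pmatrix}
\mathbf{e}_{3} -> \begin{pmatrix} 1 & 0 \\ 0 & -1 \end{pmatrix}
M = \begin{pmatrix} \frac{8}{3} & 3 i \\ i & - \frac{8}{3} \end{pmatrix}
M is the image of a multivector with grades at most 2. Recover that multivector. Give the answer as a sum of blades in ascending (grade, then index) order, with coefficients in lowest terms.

Method: 1, rho(e_{1}), rho(e_{2}), rho(e_{3}) form a trace-orthogonal basis of the 2x2 complex matrices (tr(X Y) = 2 if X = Y, else 0), so M = m0*1 + m1*rho(e_{1}) + m2*rho(e_{2}) + m3*rho(e_{3}) with m0 = tr(M)/2 = 0, m1 = tr(M rho(e_{1}))/2 = 2 i, m2 = tr(M rho(e_{2}))/2 = -1, m3 = tr(M rho(e_{3}))/2 = \frac{8}{3}.
Multiplying table entries, the bivector images are rho(e_{12}) = i*rho(e_{3}), rho(e_{13}) = -i*rho(e_{2}), rho(e_{23}) = i*rho(e_{1}); with real blade coefficients the real parts of m0..m3 are the coefficients of 1, e_{1}, e_{2}, e_{3} and the imaginary parts give the bivectors (e_{23}: Im m1, e_{13}: -Im m2, e_{12}: Im m3).
Answer: -e_{2} + \frac{8}{3} e_{3} + 2 e_{23}


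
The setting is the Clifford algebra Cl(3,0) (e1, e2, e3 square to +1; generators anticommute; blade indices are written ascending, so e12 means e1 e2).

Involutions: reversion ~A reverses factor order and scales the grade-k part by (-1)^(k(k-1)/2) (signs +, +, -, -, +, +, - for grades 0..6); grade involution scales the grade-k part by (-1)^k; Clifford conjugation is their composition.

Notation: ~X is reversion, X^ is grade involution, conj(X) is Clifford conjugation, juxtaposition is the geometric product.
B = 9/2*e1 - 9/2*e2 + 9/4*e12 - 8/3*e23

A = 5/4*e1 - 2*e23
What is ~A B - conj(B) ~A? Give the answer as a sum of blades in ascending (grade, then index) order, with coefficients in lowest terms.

first term: 263/24 + 45/16*e2 + 9*e3 - 45/8*e12 - 9/2*e13 + 17/3*e123
second term: -263/24 + 45/16*e2 + 9*e3 - 45/8*e12 - 9/2*e13 - 17/3*e123
Answer: 263/12 + 34/3*e123


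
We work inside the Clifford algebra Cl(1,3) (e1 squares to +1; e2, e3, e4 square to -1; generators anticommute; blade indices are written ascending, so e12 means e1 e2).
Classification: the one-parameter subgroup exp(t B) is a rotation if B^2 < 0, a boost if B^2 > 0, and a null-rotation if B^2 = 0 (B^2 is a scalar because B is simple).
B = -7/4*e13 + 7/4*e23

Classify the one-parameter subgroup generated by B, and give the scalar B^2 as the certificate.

B^2 term by term: the squares give (-7/4)^2*(e13)^2 + (7/4)^2*(e23)^2 = 49/16*(+1) + 49/16*(-1) = 0 (each basis 2-blade squares to minus the product of its generators' squares); cross terms between blades sharing an index anticommute and cancel. So B^2 = 0.
Answer: null-rotation, certificate B^2 = 0. Note: conjugating B changes its blade decomposition but never the scalar B^2 = 0, whose sign settles the classification.


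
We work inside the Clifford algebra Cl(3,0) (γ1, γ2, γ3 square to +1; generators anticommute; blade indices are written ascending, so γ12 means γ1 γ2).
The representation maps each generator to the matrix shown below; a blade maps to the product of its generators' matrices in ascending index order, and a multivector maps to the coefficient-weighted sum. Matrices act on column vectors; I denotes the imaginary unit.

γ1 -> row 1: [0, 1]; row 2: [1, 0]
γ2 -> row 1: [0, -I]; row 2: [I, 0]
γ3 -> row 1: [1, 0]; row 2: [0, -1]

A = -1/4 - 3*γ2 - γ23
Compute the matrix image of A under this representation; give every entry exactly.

Bivector images (products of the table entries): rho(γ23) = rho(γ2)rho(γ3) = row 1: [0, I]; row 2: [I, 0].
M = (-1/4)*1 + (-3)*rho(γ2) + (-1)*rho(γ23), summed entrywise (1 is the identity matrix):
Answer: row 1: [-1/4, 2*I]; row 2: [-4*I, -1/4]


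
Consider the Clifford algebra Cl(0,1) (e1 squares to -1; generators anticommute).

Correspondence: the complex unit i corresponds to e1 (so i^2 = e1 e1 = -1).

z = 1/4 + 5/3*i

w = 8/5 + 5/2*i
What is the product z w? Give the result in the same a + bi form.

In blades: z = 1/4 + 5/3*e1, w = 8/5 + 5/2*e1.
Distribute z over w term by term (generator squares from the signature, products reordered to ascending indices): (1/4)*w = 2/5 + 5/8*e1; (5/3*e1)*w = -25/6 + 8/3*e1.
Sum: -113/30 + 79/24*e1; translating back through the correspondence:
Answer: -113/30 + 79/24*i


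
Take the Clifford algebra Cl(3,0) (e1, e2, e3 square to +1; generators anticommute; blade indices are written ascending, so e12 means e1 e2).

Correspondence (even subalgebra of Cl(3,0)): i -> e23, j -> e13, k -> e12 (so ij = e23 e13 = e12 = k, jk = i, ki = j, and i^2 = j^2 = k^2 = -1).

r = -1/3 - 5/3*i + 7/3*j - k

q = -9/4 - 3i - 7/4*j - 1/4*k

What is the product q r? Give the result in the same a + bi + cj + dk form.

In blades: q = -9/4 - 1/4*e12 - 7/4*e13 - 3*e23, r = -1/3 - e12 + 7/3*e13 - 5/3*e23.
Distribute q over r term by term (generator squares from the signature, products reordered to ascending indices): (-9/4)*r = 3/4 + 9/4*e12 - 21/4*e13 + 15/4*e23; (-1/4*e12)*r = -1/4 + 1/12*e12 + 5/12*e13 + 7/12*e23; (-7/4*e13)*r = 49/12 - 35/12*e12 + 7/12*e13 + 7/4*e23; (-3*e23)*r = -5 - 7*e12 - 3*e13 + e23.
Sum: -5/12 - 91/12*e12 - 29/4*e13 + 85/12*e23; translating back through the correspondence:
Answer: -5/12 + 85/12*i - 29/4*j - 91/12*k


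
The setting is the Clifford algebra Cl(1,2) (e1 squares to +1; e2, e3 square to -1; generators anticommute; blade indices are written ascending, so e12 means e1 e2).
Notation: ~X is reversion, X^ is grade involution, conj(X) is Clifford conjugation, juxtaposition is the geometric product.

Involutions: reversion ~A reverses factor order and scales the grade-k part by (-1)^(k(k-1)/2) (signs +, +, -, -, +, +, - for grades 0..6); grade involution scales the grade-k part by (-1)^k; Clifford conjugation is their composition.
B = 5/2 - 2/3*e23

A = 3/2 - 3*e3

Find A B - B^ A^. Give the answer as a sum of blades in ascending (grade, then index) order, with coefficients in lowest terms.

first term: 15/4 + 2*e2 - 15/2*e3 - e23
second term: 15/4 + 2*e2 + 15/2*e3 - e23
Answer: -15*e3


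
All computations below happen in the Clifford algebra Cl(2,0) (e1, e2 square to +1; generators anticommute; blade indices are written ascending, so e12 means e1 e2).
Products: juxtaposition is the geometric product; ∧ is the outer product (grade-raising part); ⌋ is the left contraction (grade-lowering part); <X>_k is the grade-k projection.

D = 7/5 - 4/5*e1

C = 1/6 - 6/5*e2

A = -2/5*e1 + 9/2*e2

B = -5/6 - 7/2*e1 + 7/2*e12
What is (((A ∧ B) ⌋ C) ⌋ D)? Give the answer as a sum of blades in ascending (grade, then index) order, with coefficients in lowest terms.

step 1: 1/3*e1 - 15/4*e2 + 63/4*e12
step 2: 9/2
step 3: 63/10 - 18/5*e1
Answer: 63/10 - 18/5*e1


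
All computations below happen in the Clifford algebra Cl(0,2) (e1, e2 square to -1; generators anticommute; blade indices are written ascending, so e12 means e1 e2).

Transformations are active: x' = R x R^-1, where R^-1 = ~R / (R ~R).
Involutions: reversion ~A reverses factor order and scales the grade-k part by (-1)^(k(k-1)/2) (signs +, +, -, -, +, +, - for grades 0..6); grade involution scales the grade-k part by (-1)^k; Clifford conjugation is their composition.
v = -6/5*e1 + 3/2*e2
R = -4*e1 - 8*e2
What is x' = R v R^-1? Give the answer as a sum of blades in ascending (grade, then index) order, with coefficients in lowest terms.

~R = -4*e1 - 8*e2, and R ~R = -80, so R^-1 = ~R / (-80).
R v = 36/5 - 78/5*e12
Answer: 48/25*e1 - 3/50*e2


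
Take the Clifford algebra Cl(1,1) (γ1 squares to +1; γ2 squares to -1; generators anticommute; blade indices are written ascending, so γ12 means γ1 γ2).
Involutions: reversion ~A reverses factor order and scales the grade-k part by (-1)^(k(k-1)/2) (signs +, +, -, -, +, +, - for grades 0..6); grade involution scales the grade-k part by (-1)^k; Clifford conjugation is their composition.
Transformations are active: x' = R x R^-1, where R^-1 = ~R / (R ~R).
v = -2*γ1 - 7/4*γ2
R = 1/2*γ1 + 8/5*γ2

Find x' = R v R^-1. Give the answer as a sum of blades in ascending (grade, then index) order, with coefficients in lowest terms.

~R = 1/2*γ1 + 8/5*γ2, and R ~R = -231/100, so R^-1 = ~R / (-231/100).
R v = 9/5 + 93/40*γ12
Answer: 94/77*γ1 - 229/308*γ2


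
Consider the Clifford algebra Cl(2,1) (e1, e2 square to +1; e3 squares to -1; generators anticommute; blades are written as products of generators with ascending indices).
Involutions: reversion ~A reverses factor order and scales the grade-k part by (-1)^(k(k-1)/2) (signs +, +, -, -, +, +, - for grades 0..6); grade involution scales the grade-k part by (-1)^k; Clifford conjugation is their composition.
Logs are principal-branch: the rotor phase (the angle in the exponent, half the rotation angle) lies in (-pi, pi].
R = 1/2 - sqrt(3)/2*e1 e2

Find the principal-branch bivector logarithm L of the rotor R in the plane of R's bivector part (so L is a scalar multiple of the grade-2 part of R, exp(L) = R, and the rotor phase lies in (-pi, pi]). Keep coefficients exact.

The scalar part of R is 1/2, which pins the rotor phase on the principal branch; dividing the bivector part by the sine of that phase recovers the unit plane, and L is the phase times that plane.
Concretely: cos(phase) = 1/2 gives phase = ±pi/3, and since phase/sin(phase) is even the sign is immaterial: L = (phase/sin(phase)) * <R>_2 = (2*sqrt(3)*pi/9) * <R>_2.
Answer: -pi/3*e1 e2


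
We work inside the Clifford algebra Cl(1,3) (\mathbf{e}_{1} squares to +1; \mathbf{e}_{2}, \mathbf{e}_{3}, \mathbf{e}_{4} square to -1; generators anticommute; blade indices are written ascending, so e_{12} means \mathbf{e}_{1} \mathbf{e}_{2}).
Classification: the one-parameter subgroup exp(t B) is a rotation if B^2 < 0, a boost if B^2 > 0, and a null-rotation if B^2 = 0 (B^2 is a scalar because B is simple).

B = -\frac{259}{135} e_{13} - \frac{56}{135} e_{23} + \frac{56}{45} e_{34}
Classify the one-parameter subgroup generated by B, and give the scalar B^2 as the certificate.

B^2 term by term: the squares give (-\frac{259}{135})^2*(e_{13})^2 + (-\frac{56}{135})^2*(e_{23})^2 + (\frac{56}{45})^2*(e_{34})^2 = \frac{67081}{18225}*(+1) + \frac{3136}{18225}*(-1) + \frac{3136}{2025}*(-1) = \frac{49}{25} (each basis 2-blade squares to minus the product of its generators' squares); cross terms between blades sharing an index anticommute and cancel. So B^2 = \frac{49}{25}.
Answer: boost, certificate B^2 = \frac{49}{25}. No conjugation can change B^2 = \frac{49}{25}; the sign gives the class.


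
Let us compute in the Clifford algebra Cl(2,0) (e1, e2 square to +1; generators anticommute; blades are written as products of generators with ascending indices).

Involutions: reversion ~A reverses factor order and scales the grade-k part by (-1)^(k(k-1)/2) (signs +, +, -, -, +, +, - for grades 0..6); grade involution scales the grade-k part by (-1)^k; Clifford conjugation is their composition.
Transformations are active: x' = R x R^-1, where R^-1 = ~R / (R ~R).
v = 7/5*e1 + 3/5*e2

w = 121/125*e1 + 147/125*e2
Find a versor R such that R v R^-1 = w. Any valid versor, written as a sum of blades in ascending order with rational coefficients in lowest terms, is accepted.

Here q(v) = q(w) = 58/25; the classical choice R = v + w = 296/125*e1 + 222/125*e2 then realises v -> w under the sandwich.
Answer: 296/125*e1 + 222/125*e2


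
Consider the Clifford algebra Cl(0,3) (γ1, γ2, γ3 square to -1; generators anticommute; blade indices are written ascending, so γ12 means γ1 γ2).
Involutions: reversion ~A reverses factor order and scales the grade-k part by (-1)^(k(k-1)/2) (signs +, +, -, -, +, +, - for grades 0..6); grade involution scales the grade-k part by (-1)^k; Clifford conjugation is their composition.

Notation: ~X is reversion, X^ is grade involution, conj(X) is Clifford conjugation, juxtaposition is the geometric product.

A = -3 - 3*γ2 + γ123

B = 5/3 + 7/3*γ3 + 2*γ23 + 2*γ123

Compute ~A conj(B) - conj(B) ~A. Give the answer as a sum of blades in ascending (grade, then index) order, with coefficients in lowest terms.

first term: -7 - 2*γ1 - 5*γ2 + γ3 - 7/3*γ12 - 6*γ13 + 13*γ23 - 23/3*γ123
second term: -7 - 2*γ1 - 5*γ2 + 13*γ3 - 7/3*γ12 - 6*γ13 - γ23 - 23/3*γ123
Answer: -12*γ3 + 14*γ23


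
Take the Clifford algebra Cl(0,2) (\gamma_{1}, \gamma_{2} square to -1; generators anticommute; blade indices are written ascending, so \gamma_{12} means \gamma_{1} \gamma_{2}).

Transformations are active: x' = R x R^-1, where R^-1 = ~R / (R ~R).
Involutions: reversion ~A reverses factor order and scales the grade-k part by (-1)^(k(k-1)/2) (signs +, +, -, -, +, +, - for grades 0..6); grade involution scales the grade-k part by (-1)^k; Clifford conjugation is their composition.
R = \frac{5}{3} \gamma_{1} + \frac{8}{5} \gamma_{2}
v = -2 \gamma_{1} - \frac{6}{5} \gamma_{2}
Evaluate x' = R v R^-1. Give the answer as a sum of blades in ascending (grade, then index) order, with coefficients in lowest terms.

~R = \frac{5}{3} \gamma_{1} + \frac{8}{5} \gamma_{2}, and R ~R = -\frac{1201}{225}, so R^-1 = ~R / (-\frac{1201}{225}).
R v = \frac{394}{75} + \frac{6}{5} \gamma_{12}
Answer: -\frac{1538}{1201} \gamma_{1} - \frac{11706}{6005} \gamma_{2}


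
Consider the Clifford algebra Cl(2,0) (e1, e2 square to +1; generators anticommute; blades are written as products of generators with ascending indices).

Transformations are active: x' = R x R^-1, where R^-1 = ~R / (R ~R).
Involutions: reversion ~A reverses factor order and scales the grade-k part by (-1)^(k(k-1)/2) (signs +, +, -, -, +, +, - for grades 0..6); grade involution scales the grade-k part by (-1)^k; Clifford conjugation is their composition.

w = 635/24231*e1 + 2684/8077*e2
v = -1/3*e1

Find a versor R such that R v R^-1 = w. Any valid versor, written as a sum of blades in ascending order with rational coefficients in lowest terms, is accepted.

Key observation: q(v) = q(w) = 1/9 (sandwiches preserve the norm), so R = v + w = -7442/24231*e1 + 2684/8077*e2 works whenever it is invertible — the component of v along it is kept and (v - w)/2 reverses, sending v to w.
Answer: -7442/24231*e1 + 2684/8077*e2


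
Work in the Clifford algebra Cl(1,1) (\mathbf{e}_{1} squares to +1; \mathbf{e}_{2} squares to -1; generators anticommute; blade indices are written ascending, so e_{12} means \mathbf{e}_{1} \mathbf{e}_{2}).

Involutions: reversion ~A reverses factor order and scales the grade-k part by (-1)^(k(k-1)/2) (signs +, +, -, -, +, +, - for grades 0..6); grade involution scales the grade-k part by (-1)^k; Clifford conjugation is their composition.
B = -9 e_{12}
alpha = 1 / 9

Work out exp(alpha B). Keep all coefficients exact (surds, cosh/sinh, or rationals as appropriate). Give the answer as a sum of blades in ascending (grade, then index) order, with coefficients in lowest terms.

B^2 = (-9)^2*(e_{12})^2 = 81*(+1) = 81 (a basis 2-blade squares to minus the product of its generators' squares).
B^2 = 81 — a positive square means the series sums to a boost: l = 9, alpha*l = 1, so exp(alpha B) = cosh(1) + (sinh(1)/9)*B = \cosh{\left(1 \right)} + (\frac{\sinh{\left(1 \right)}}{9})*B.
Answer: \cosh{\left(1 \right)} - \sinh{\left(1 \right)} e_{12}


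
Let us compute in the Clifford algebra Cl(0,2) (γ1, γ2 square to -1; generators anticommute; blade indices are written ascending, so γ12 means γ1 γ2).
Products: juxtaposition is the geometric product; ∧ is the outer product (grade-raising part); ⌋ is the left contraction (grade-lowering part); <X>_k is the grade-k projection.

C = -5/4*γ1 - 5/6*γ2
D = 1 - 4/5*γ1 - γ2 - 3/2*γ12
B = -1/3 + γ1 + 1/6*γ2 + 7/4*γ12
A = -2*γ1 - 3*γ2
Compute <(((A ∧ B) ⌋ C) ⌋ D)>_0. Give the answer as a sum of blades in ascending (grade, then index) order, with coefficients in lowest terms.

step 1: 2/3*γ1 + γ2 + 8/3*γ12
step 2: 5/3
step 3: 5/3 - 4/3*γ1 - 5/3*γ2 - 5/2*γ12
step 4: 5/3
Answer: 5/3


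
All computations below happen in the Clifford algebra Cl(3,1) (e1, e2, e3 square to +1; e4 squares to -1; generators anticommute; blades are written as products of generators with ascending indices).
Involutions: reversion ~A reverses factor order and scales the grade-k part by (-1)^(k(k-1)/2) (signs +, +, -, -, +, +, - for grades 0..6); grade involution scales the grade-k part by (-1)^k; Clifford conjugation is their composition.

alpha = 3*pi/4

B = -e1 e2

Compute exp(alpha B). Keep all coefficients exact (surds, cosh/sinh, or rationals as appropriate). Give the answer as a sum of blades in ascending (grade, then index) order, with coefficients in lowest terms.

B^2 = (-1)^2*(e1 e2)^2 = 1*(-1) = -1 (a basis 2-blade squares to minus the product of its generators' squares).
B^2 = -1 — the negative square puts this in the circular regime; l = 1, alpha*l = 3*pi/4, so exp(alpha B) = cos(3*pi/4) + (sin(3*pi/4)/1)*B = -sqrt(2)/2 + (sqrt(2)/2)*B.
Answer: -sqrt(2)/2 - sqrt(2)/2*e1 e2


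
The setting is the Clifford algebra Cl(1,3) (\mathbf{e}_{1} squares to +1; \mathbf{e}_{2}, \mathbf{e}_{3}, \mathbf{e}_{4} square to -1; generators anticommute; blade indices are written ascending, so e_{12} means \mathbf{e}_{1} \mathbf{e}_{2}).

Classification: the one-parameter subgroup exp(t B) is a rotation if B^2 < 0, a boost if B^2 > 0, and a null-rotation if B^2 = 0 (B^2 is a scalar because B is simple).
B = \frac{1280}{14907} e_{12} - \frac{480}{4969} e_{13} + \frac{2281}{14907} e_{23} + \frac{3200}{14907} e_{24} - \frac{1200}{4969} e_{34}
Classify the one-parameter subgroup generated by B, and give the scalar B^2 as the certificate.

B^2 term by term: the squares give (\frac{1280}{14907})^2*(e_{12})^2 + (-\frac{480}{4969})^2*(e_{13})^2 + (\frac{2281}{14907})^2*(e_{23})^2 + (\frac{3200}{14907})^2*(e_{24})^2 + (-\frac{1200}{4969})^2*(e_{34})^2 = \frac{1638400}{222218649}*(+1) + \frac{230400}{24690961}*(+1) + \frac{5202961}{222218649}*(-1) + \frac{10240000}{222218649}*(-1) + \frac{1440000}{24690961}*(-1) = -\frac{1}{9} (each basis 2-blade squares to minus the product of its generators' squares); cross terms between blades sharing an index anticommute and cancel; the commuting (index-disjoint) pairs give grade-4 terms 2*c*c'*(blade product), which cancel blade by blade — e_{1234}: -\frac{1024000}{24690961} + \frac{1024000}{24690961} = 0 — confirming B is simple. So B^2 = -\frac{1}{9}.
Answer: rotation, certificate B^2 = -\frac{1}{9}. Check the certificate: B^2 = -\frac{1}{9}, and that sign is decisive whatever form B takes.


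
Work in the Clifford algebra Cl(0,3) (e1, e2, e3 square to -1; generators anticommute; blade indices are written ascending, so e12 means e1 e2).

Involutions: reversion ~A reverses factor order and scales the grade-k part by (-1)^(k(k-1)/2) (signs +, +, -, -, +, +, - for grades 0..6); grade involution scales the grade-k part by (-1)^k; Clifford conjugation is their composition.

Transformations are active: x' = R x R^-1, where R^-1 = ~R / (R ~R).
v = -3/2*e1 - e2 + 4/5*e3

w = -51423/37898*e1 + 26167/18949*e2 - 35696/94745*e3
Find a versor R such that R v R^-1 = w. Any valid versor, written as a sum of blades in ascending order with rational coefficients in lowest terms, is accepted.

A norm check does it: q(v) = q(w) = -389/100, hence R = v + w = -54135/18949*e1 + 7218/18949*e2 + 8020/18949*e3 realises the map — parallel part kept, (v - w)/2 negated, v carried to w.
Answer: -54135/18949*e1 + 7218/18949*e2 + 8020/18949*e3


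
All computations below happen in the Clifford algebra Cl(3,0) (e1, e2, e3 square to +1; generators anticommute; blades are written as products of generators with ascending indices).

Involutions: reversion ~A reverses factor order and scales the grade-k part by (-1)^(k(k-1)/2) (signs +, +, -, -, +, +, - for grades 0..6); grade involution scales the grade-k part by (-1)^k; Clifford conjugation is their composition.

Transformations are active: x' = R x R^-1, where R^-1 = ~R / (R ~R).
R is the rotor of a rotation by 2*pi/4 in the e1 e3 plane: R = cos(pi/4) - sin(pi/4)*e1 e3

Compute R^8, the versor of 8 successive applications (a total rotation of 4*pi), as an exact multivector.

Because a rotor carries half the rotation angle, composing 8 copies of this e1 e3-plane rotor multiplies the phase: 8*(pi/4) = 2*pi, hence R^8 = cos(2*pi) - sin(2*pi)*e1 e3.
cos(2*pi) = 1 and sin(2*pi) = 0, so R^8 = 1. The total rotation 4*pi is 2 full turns, so every vector returns to itself, yet the rotor is +1, back on the identity sheet (an even number of 2*pi turns).
Answer: 1


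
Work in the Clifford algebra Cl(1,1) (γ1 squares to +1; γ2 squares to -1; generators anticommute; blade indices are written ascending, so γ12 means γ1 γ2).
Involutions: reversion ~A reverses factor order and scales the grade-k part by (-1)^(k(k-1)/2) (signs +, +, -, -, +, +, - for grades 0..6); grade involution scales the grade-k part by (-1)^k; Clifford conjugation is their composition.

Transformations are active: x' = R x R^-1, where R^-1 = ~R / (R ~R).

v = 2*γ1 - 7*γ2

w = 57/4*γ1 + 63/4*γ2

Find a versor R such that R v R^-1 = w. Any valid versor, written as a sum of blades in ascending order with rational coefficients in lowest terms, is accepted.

A norm check does it: q(v) = q(w) = -45, hence R = v + w = 65/4*γ1 + 35/4*γ2 realises the map — parallel part kept, (v - w)/2 negated, v carried to w.
Answer: 65/4*γ1 + 35/4*γ2


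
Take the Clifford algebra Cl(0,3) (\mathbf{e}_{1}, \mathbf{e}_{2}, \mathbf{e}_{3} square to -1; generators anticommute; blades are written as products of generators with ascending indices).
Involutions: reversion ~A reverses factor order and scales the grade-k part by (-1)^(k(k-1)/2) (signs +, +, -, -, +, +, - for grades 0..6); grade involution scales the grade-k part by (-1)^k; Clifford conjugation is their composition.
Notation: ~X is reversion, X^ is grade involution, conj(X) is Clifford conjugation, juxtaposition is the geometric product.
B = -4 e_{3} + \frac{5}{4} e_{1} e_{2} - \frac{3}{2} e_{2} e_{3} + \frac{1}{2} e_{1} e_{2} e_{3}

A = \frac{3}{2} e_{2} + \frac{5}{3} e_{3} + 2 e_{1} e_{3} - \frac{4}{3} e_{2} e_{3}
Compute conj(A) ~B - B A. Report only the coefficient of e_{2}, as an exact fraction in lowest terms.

first term: -\frac{26}{3} - \frac{131}{24} e_{1} + \frac{23}{6} e_{2} + \frac{9}{4} e_{3} - \frac{23}{6} e_{1} e_{2} - \frac{11}{12} e_{1} e_{3} + \frac{7}{2} e_{2} e_{3} + \frac{25}{12} e_{1} e_{2} e_{3}
second term: \frac{14}{3} - \frac{221}{24} e_{1} + \frac{53}{6} e_{2} - \frac{9}{4} e_{3} + \frac{13}{6} e_{1} e_{2} + \frac{29}{12} e_{1} e_{3} + \frac{17}{2} e_{2} e_{3} + \frac{25}{12} e_{1} e_{2} e_{3}
Answer: -5


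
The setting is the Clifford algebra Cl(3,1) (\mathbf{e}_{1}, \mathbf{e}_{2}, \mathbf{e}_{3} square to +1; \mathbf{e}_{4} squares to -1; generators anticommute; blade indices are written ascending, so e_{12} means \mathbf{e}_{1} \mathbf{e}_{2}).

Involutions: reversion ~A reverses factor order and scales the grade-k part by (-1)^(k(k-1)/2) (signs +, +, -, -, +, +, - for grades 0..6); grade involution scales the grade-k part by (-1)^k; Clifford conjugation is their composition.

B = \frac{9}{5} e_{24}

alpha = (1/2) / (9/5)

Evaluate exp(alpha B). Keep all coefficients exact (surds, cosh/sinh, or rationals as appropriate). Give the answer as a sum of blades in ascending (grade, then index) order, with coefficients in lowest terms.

B^2 = (\frac{9}{5})^2*(e_{24})^2 = \frac{81}{25}*(+1) = \frac{81}{25} (a basis 2-blade squares to minus the product of its generators' squares).
B^2 = \frac{81}{25} — hyperbolic case — the even/odd split gives cosh and sinh: l = \frac{9}{5}, alpha*l = \frac{1}{2}, so exp(alpha B) = cosh(\frac{1}{2}) + (sinh(\frac{1}{2})/(\frac{9}{5}))*B = \cosh{\left(\frac{1}{2} \right)} + (\frac{5 \sinh{\left(\frac{1}{2} \right)}}{9})*B.
Answer: \cosh{\left(\frac{1}{2} \right)} + \sinh{\left(\frac{1}{2} \right)} e_{24}


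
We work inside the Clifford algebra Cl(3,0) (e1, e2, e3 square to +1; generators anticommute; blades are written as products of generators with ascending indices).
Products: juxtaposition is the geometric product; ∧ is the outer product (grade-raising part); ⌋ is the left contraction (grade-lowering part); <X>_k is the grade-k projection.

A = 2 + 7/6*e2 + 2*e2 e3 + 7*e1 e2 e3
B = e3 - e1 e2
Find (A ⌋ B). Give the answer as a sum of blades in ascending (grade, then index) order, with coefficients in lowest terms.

step 1: 7/6*e1 + 2*e3 - 2*e1 e2
Answer: 7/6*e1 + 2*e3 - 2*e1 e2


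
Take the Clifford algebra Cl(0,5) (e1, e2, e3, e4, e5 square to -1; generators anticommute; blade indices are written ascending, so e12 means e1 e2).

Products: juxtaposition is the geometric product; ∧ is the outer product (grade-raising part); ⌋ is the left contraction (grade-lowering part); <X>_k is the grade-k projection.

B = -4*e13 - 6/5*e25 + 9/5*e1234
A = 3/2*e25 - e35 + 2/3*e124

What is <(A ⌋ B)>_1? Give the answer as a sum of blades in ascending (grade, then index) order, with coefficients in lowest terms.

step 1: 9/5 - 6/5*e3
step 2: -6/5*e3
Answer: -6/5*e3


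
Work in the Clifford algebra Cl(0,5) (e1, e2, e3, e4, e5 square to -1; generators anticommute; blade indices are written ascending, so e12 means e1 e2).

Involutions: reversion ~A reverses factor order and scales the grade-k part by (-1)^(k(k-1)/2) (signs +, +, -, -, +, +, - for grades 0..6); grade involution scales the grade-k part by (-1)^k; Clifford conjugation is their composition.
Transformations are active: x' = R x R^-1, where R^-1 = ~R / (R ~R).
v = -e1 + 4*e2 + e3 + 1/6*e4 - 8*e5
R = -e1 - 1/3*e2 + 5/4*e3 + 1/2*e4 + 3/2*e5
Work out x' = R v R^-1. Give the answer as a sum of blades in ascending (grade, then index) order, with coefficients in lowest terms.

~R = -e1 - 1/3*e2 + 5/4*e3 + 1/2*e4 + 3/2*e5, and R ~R = -745/144, so R^-1 = ~R / (-745/144).
R v = 11 - 13/3*e12 + 1/4*e13 + 1/3*e14 + 19/2*e15 - 16/3*e23 - 37/18*e24 - 10/3*e25 - 7/24*e34 - 23/2*e35 - 17/4*e45
Answer: 3913/745*e1 - 1924/745*e2 - 941/149*e3 - 10249/4470*e4 + 1208/745*e5


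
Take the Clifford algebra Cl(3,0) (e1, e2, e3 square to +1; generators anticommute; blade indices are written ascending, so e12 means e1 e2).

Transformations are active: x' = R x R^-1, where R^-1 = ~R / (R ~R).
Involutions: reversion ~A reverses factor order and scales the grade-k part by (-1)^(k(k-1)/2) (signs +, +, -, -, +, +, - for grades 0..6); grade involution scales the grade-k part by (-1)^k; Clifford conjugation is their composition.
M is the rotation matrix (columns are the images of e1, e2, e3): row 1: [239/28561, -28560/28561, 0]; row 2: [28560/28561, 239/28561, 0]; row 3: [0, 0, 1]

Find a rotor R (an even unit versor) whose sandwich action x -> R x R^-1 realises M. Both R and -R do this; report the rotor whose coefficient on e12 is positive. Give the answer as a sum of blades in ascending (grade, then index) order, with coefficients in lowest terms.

Method: write R = a + b12*e12 + b13*e13 + b23*e23 with a^2 + b12^2 + b13^2 + b23^2 = 1 (so R^-1 = ~R). Expanding the columns R e_j ~R gives tr M = 4a^2 - 1 and, from the antisymmetric part, M21 - M12 = -4a*b12, M13 - M31 = 4a*b13, M32 - M23 = -4a*b23.
Here tr M = 29039/28561, so a^2 = (1 + tr M)/4 = 14400/28561 and a = ±120/169. Taking a = 120/169: M21 - M12 = 57120/28561, M13 - M31 = 0, M32 - M23 = 0, giving b12 = -119/169, b13 = 0, b23 = 0, i.e. R = 120/169 - 119/169*e12.
Its e12 coefficient is negative, so report the other preimage -R.
Answer: -120/169 + 119/169*e12. Sheet selection: the two-to-one cover makes ±R indistinguishable at the matrix level (trace 29039/28561), so uniqueness comes from the required sign on e12.


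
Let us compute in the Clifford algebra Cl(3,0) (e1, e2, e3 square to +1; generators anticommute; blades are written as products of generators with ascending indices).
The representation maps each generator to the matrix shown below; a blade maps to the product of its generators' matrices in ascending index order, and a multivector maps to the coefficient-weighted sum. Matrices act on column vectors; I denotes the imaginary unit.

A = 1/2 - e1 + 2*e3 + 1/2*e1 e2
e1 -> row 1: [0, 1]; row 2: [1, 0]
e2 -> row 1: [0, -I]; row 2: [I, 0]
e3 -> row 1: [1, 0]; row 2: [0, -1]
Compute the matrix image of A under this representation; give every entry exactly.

Bivector images (products of the table entries): rho(e1 e2) = rho(e1)rho(e2) = row 1: [I, 0]; row 2: [0, -I].
M = (1/2)*1 + (-1)*rho(e1) + (2)*rho(e3) + (1/2)*rho(e1 e2), summed entrywise (1 is the identity matrix):
Answer: row 1: [5/2 + I/2, -1]; row 2: [-1, -3/2 - I/2]


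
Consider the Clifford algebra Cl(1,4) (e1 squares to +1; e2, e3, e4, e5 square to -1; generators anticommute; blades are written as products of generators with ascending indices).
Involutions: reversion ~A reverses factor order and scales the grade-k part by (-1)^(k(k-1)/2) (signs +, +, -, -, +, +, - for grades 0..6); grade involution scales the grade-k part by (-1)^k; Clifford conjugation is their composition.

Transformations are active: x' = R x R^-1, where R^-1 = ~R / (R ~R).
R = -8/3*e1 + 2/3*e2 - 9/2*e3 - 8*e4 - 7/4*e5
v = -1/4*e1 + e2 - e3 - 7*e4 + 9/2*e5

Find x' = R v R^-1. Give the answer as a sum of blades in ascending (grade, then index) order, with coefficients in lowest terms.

~R = -8/3*e1 + 2/3*e2 - 9/2*e3 - 8*e4 - 7/4*e5, and R ~R = -3871/48, so R^-1 = ~R / (-3871/48).
R v = -421/8 - 5/2*e1 e2 + 37/24*e1 e3 + 50/3*e1 e4 - 199/16*e1 e5 + 23/6*e2 e3 + 10/3*e2 e4 + 19/4*e2 e5 + 47/2*e3 e4 - 22*e3 e5 - 193/4*e4 e5
Answer: -50017/15484*e1 - 503/3871*e2 - 18863/3871*e3 - 13319/3871*e4 - 7503/1106*e5


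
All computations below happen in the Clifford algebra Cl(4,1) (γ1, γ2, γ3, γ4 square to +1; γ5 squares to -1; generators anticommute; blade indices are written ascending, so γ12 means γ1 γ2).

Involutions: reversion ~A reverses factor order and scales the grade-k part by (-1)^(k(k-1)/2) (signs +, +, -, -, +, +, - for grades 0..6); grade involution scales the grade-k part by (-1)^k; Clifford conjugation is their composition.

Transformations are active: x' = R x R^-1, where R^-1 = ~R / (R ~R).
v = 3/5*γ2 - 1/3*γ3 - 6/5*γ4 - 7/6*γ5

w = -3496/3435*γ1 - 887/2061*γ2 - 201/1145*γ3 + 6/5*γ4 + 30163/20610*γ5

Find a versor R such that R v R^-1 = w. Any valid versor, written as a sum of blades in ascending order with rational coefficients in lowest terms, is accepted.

Key observation: q(v) = q(w) = 11/20 (sandwiches preserve the norm), so R = v + w = -3496/3435*γ1 + 1748/10305*γ2 - 1748/3435*γ3 + 3059/10305*γ5 works whenever it is invertible — the component of v along it is kept and (v - w)/2 reverses, sending v to w.
Answer: -3496/3435*γ1 + 1748/10305*γ2 - 1748/3435*γ3 + 3059/10305*γ5


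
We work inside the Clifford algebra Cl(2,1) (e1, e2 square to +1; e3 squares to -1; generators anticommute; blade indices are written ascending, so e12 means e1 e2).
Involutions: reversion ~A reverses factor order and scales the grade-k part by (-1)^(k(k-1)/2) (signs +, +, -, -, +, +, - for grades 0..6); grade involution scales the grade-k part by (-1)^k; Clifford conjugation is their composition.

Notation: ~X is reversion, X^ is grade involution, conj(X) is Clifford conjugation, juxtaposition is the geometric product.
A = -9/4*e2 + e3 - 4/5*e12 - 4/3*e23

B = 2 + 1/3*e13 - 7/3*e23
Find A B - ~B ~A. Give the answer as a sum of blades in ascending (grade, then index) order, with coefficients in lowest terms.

first term: 28/9 + 1/3*e1 - 41/6*e2 + 29/4*e3 - 52/45*e12 + 28/15*e13 - 12/5*e23 + 3/4*e123
second term: 28/9 + 1/3*e1 - 41/6*e2 + 29/4*e3 + 52/45*e12 - 28/15*e13 + 12/5*e23 - 3/4*e123
Answer: -104/45*e12 + 56/15*e13 - 24/5*e23 + 3/2*e123


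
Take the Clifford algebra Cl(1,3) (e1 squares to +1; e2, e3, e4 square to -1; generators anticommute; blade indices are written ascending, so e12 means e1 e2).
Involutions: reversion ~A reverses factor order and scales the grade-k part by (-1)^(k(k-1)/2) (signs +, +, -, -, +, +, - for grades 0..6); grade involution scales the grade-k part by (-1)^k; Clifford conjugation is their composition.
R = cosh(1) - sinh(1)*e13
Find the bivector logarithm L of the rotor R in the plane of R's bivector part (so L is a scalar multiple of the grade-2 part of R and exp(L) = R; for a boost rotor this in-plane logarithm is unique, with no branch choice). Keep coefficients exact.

The scalar part of R is cosh(1), giving the rapidity magnitude (cosh is even); the bivector part supplies orientation, its quotient by sinh of the rapidity is the plane, and L = rapidity * plane — unique in that plane, since flipping both signs leaves L unchanged.
Concretely: cosh(rapidity) = cosh(1) gives rapidity = ±1, and since rapidity/sinh(rapidity) is even the sign is immaterial: L = (rapidity/sinh(rapidity)) * <R>_2 = (1/sinh(1)) * <R>_2.
Answer: -e13


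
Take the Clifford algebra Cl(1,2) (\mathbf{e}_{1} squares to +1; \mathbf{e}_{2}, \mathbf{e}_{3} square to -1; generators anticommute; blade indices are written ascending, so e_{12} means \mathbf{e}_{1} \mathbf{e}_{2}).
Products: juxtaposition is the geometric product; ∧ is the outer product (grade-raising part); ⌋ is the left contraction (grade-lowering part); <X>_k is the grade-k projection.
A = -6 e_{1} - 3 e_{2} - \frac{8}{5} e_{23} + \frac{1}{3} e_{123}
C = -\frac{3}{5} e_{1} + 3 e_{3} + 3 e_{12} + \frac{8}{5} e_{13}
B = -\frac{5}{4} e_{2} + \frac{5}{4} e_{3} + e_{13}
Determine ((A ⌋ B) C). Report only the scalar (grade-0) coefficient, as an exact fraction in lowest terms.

step 1: -\frac{15}{4} - 6 e_{3}
step 2: 18 - \frac{147}{20} e_{1} - \frac{45}{4} e_{3} - \frac{45}{4} e_{12} - \frac{48}{5} e_{13} - 18 e_{123}
Answer: 18
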